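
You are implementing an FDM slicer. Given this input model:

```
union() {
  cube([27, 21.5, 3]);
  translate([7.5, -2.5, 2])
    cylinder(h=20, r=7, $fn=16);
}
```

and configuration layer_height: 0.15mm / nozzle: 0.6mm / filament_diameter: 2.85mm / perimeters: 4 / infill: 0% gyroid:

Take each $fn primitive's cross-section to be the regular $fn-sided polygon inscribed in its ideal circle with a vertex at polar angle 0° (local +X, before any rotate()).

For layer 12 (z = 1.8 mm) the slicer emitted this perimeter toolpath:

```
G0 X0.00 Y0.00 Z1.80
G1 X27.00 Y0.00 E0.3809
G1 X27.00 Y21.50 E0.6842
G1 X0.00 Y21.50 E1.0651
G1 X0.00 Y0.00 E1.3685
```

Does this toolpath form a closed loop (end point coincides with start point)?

yes

Start point (G0): (0.00, 0.00). End point (last G1): the path returns to the start — closed.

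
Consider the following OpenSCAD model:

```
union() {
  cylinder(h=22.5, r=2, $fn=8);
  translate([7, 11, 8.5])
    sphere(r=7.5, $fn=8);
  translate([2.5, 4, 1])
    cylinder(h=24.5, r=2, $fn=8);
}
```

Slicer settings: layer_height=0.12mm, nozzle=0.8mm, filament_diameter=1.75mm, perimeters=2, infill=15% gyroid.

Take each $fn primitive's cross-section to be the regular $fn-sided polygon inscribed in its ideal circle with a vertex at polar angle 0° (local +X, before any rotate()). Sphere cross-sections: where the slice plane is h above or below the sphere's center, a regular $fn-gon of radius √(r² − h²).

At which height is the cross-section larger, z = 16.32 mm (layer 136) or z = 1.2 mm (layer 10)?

layer 10 (z = 1.2 mm)

Layer 136 (z = 16.32): the r=2 cylinder contributes a regular 8-gon of circumradius 2 (area = (8/2)·2.000²·sin(360°/8) = 11.31 mm²); the sphere at (7, 11) does not reach this height (|z−center|=7.820 > r=7.5); the cylinder at (2.5, 4): section is a regular 8-gon, circumradius r=2 (area = (8/2)·2.000²·sin(360°/8) = 11.31 mm²); Taking the union: the 2 present regions are separate (no shared area or edge), so areas and boundary lengths simply add and each stays a separate island — area = 22.63 mm². So its area = 22.63 mm². Layer 10 (z = 1.2): the cylinder: section is a regular 8-gon, circumradius r=2 (area = (8/2)·2.000²·sin(360°/8) = 11.31 mm²); the r=7.5 sphere at (7, 11) slices to a regular 8-gon of circumradius 1.720 (√(r²−h²) with h=7.3 from center) (area = (8/2)·1.720²·sin(360°/8) = 8.37 mm²); the r=2 cylinder at (2.5, 4) gives a regular 8-gon of circumradius 2 (constant along its height) (area = (8/2)·2.000²·sin(360°/8) = 11.31 mm²); Merging all regions: the 3 present regions are separate (no shared area or edge), so areas and boundary lengths simply add and each stays a separate island — area = 31.00 mm². So its area = 31.00 mm². Layer 10 is larger (31.00 vs 22.63 mm²).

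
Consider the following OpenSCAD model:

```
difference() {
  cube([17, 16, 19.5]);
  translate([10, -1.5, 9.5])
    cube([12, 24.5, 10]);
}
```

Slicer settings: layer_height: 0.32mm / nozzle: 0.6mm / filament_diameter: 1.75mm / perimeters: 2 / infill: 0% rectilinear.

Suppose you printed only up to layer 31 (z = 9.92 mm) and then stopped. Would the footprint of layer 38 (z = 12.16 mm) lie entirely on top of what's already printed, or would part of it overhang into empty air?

entirely on top

Compare the two slices. At z = 9.92: the cube is present — its section is the full 17×16 rectangle (area 272.00 mm²); the cube at (10, -1.5) is present — its section is the full 12×24.5 rectangle (area 294.00 mm²); Taking the first minus the rest: starting from the 17×16 cube (272.00 mm²), the 12×24.5 cube at (10, -1.5) partially overlaps it — only the 112.00 mm² overlap (of its 294.00 mm²) is removed, clipping the outline — area = 160.00 mm². At z = 12.16: the cube (footprint 17×16) is included at this height (area 272.00 mm²); the 12×24.5 cube at (10, -1.5) contributes its full rectangle (area 294.00 mm²); Taking the first minus the rest: starting from the 17×16 cube (272.00 mm²), the 12×24.5 cube at (10, -1.5) partially overlaps it — only the 112.00 mm² overlap (of its 294.00 mm²) is removed, clipping the outline — area = 160.00 mm². Checking containment: the cross-section at z = 12.16 is a subset of the cross-section at z = 9.92.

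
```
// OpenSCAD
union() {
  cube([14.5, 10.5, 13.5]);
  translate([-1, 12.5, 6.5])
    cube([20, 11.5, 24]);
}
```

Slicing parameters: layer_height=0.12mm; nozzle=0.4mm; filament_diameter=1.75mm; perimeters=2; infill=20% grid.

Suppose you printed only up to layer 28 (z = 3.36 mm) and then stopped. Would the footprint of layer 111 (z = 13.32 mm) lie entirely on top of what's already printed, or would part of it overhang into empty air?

part overhangs

Compare the two slices. At z = 3.36: the cube is present — its section is the full 14.5×10.5 rectangle (area 152.25 mm²); the cube at (-1, 12.5) is not intersected at this z (z outside [6.5, 30.5]); Combining (union): only the 14.5×10.5 cube is present, so the union is just that shape — area = 152.25 mm². At z = 13.32: the 14.5×10.5 cube contributes its full rectangle (area 152.25 mm²); the cube at (-1, 12.5) (footprint 20×11.5) is included at this height (area 230.00 mm²); Combining (union): the 2 present regions are separate (no shared area or edge), so areas and boundary lengths simply add and each stays a separate island — area = 382.25 mm². Checking containment: at z = 13.32 the cross-section extends beyond the z = 3.36 cross-section by about 230.00 mm².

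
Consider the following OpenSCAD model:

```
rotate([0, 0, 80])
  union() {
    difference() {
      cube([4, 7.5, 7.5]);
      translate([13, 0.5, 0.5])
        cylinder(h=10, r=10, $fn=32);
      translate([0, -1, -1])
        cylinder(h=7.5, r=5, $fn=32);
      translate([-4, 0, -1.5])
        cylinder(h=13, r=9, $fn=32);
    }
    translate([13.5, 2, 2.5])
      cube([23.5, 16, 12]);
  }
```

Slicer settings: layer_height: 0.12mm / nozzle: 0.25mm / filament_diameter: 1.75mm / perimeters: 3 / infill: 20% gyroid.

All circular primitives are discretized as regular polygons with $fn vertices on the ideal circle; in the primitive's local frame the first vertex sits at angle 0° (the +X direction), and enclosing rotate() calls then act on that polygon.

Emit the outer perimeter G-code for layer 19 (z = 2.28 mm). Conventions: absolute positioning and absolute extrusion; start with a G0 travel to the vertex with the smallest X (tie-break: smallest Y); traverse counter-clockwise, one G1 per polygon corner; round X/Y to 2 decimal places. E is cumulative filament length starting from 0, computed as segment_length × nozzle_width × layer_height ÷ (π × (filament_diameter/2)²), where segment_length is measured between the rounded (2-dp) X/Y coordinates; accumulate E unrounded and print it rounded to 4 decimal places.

G0 X-7.22 Y2.26 Z2.28
G1 X-7.20 Y2.28 E0.0004
G1 X-5.86 Y3.43 E0.0224
G1 X-4.32 Y4.30 E0.0444
G1 X-3.68 Y4.51 E0.0528
G1 X-4.01 Y4.77 E0.0581
G1 X-6.69 Y5.24 E0.0920
G1 X-7.22 Y2.26 E0.1298

At z = 2.28 mm: the 4×7.5 cube contributes its full rectangle; the r=10 cylinder at (13, 0.5) contributes a regular 32-gon of circumradius 10; the r=5 cylinder at (0, -1) gives a regular 32-gon of circumradius 5 (constant along its height); the r=9 cylinder at (-4, 0) gives a regular 32-gon of circumradius 9 (constant along its height); Subtracting the remaining from the first: starting from the 4×7.5 cube, the r=10 cylinder at (13, 0.5) partially overlaps it — only the 3.29 mm² overlap (of its 312.14 mm²) is removed, clipping the outline; the r=5 cylinder at (0, -1) partially overlaps it — only the 11.30 mm² overlap (of its 78.04 mm²) is removed, clipping the outline; the r=9 cylinder at (-4, 0) partially overlaps it — only the 11.13 mm² overlap (of its 252.84 mm²) is removed, clipping the outline — 1 connected region; the cube at (13.5, 2) does not reach this height (z outside [2.5, 14.5]); Merging all regions: only that combined region is present, so the union is just that shape — 1 connected region; (whole slice rotated 80° about Z — lengths, areas and connectivity unchanged). The outline is a single polygon with 7 vertices. Extrusion per mm of travel: 0.25 × 0.12 / (π × 0.875²) = 0.012473. Accumulating E over each segment gives final E = 0.1298.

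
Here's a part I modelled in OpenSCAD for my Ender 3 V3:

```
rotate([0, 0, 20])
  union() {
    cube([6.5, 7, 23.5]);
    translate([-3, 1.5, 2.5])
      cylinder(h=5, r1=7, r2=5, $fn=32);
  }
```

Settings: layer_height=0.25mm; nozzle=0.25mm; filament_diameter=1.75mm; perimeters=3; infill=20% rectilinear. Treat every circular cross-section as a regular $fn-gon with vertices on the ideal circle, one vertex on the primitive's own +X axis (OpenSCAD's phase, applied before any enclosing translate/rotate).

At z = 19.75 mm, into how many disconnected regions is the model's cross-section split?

1

At z = 19.75 mm: the cube (footprint 6.5×7) is included at this height; the cone at (-3, 1.5) is absent (z outside [2.5, 7.5]); Taking the union: only the 6.5×7 cube is present, so the union is just that shape — 1 connected region; (rotated 20° about Z; rotation is an isometry so areas/perimeters/island counts are preserved). The result has 1 disconnected region.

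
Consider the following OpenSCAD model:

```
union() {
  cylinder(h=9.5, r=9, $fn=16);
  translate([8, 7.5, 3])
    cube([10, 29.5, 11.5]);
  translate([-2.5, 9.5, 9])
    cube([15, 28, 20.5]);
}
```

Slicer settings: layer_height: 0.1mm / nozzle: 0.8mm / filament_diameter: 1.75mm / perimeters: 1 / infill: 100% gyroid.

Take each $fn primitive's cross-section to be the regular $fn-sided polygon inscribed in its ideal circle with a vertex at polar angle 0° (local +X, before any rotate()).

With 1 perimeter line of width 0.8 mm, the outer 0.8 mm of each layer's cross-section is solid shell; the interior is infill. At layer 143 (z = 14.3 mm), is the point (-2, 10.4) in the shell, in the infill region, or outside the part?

shell

At z = 14.3 mm: the cylinder is absent (z outside [0, 9.5]); the 10×29.5 cube at (8, 7.5) contributes its full rectangle; the cube at (-2.5, 9.5) (footprint 15×28) is included at this height; Merging all regions: the regions partially overlap (shared area 123.75 mm²), so overlapping operands fuse into one piece — 1 connected region. Overall, the cross-section is a single solid region. The nearest boundary edge runs (-2.50, 9.50)→(-2.50, 37.50); distance from the point to it = 0.50 mm. The point is inside the cross-section, 0.50 mm from the nearest boundary — within the 0.8 mm shell band (1 × 0.8).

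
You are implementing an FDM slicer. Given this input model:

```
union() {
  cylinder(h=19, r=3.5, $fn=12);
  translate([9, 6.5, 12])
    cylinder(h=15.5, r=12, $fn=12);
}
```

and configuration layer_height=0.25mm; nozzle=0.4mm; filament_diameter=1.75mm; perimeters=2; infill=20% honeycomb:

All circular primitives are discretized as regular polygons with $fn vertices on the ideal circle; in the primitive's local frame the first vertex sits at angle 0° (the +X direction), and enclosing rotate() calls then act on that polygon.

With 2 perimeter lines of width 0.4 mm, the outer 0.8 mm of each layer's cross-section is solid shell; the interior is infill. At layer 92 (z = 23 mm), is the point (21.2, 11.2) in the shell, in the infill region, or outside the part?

outside

At z = 23 mm: the cylinder is not intersected at this z (z outside [0, 19]); the r=12 cylinder at (9, 6.5) gives a regular 12-gon of circumradius 12 (constant along its height); Taking the union: only the r=12 cylinder at (9, 6.5) is present, so the union is just that shape — 1 connected region. Overall, the cross-section is a single solid region. The nearest boundary edge runs (21.00, 6.50)→(19.39, 12.50); distance from the point to it = 1.41 mm. The point is not inside any of the regions above, so it lies outside the cross-section (1.41 mm from the nearest boundary).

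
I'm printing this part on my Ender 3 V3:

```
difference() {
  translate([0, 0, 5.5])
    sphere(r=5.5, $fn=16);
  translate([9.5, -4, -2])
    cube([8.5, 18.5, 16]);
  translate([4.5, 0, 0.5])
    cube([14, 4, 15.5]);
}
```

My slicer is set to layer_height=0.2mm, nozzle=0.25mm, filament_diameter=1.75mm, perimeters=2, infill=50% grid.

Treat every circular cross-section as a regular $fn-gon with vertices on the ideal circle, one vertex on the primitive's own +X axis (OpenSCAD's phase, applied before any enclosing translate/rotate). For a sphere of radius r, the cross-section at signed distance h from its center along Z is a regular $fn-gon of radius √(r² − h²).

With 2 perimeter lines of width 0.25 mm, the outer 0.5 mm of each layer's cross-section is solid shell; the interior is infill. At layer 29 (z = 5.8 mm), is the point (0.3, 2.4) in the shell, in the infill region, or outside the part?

At z = 5.8 mm: the sphere: section is a regular 16-gon, circumradius = √(r²−h²) = √(5.5²−0.3²) = 5.492; the cube at (9.5, -4) is present — its section is the full 8.5×18.5 rectangle; the cube at (4.5, 0) is present — its section is the full 14×4 rectangle; Subtracting the remaining from the first: starting from the r=5.5 sphere, the 8.5×18.5 cube at (9.5, -4) misses the remaining region (no effect); the 14×4 cube at (4.5, 0) partially overlaps it — only the 1.89 mm² overlap (of its 56.00 mm²) is removed, clipping the outline — 1 connected region. Overall, the cross-section is a single solid region. The nearest boundary edge runs (0.00, 5.49)→(2.10, 5.07); distance from the point to it = 2.97 mm. The point is inside the cross-section and 2.97 mm from the nearest boundary — more than the 0.5 mm shell width (2 × 0.25), so it's in the infill interior.

infill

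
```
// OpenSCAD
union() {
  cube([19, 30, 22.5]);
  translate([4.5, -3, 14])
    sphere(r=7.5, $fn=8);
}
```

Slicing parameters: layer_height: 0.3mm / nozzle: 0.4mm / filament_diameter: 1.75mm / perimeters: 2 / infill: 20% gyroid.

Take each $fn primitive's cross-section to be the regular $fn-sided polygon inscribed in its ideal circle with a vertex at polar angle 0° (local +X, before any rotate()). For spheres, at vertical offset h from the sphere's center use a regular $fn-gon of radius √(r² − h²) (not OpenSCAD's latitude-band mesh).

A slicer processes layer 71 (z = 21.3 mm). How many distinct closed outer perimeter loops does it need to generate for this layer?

At z = 21.3 mm: the cube is present — its section is the full 19×30 rectangle; the sphere at (4.5, -3): section is a regular 8-gon, circumradius = √(r²−h²) = √(7.5²−7.3²) = 1.720; Merging all regions: the 2 present regions are separate (no shared area or edge), so areas and boundary lengths simply add and each stays a separate island — 2 connected regions. The result has 2 disconnected regions.

2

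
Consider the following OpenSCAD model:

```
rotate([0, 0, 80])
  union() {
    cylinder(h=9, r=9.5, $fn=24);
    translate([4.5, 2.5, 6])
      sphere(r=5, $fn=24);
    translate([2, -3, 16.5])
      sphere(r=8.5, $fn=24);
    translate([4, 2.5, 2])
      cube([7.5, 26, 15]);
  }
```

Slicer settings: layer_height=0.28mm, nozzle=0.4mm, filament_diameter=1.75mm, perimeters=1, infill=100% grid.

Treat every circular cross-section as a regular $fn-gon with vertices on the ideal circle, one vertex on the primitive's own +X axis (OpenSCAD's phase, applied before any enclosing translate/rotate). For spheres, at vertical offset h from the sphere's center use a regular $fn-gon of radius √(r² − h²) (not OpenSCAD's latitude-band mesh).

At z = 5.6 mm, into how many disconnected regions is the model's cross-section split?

At z = 5.6 mm: the cylinder: section is a regular 24-gon, circumradius r=9.5; the sphere at (4.5, 2.5): section is a regular 24-gon, circumradius = √(r²−h²) = √(5²−0.4²) = 4.984; the sphere at (2, -3) is not intersected at this z (|z−center|=10.900 > r=8.5); the cube at (4, 2.5) is present — its section is the full 7.5×26 rectangle; Combining (union): the regions partially overlap (shared area 97.09 mm²), so overlapping operands fuse into one piece — 1 connected region; (whole slice rotated 80° about Z — lengths, areas and connectivity unchanged). The result has 1 disconnected region.

1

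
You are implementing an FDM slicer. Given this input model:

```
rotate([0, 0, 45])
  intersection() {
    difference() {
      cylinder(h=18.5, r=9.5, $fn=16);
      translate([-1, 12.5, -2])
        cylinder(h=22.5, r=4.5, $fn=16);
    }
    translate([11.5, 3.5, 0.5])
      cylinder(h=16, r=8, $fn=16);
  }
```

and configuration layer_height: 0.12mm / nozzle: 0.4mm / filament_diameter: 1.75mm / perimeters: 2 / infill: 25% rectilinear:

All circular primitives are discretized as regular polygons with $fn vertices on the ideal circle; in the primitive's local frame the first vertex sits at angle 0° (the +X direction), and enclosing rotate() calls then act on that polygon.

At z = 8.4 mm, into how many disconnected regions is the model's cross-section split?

1

At z = 8.4 mm: the r=9.5 cylinder gives a regular 16-gon of circumradius 9.5 (constant along its height); the r=4.5 cylinder at (-1, 12.5) contributes a regular 16-gon of circumradius 4.5; After the difference (first − rest): starting from the r=9.5 cylinder, the r=4.5 cylinder at (-1, 12.5) partially overlaps it — only the 4.60 mm² overlap (of its 61.99 mm²) is removed, clipping the outline — 1 connected region; the r=8 cylinder at (11.5, 3.5) contributes a regular 16-gon of circumradius 8; After intersecting: the r=8 cylinder at (11.5, 3.5) partially overlaps the result so far; clipping to the common part keeps 44.75 mm² — 1 connected region; (rotated 45° about Z; rotation is an isometry so areas/perimeters/island counts are preserved). The result has 1 disconnected region.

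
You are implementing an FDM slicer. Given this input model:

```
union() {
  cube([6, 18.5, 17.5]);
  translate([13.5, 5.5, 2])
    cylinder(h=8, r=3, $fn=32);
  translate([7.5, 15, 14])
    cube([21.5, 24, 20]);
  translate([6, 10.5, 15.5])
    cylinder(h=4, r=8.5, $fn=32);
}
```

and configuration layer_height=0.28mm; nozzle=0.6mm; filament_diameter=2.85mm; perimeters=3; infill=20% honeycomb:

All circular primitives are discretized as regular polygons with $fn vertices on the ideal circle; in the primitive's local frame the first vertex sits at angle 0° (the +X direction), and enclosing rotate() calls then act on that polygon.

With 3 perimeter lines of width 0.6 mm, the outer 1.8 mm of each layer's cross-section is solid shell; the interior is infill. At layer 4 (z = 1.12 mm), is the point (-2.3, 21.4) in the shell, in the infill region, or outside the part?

outside

At z = 1.12 mm: the cube is present — its section is the full 6×18.5 rectangle; the cylinder at (13.5, 5.5) is absent (z outside [2, 10]); the cube at (7.5, 15) is absent (z outside [14, 34]); the cylinder at (6, 10.5) is absent (z outside [15.5, 19.5]); Combining (union): only the 6×18.5 cube is present, so the union is just that shape — 1 connected region. Overall, the cross-section is a single solid region. The nearest boundary edge runs (6.00, 18.50)→(0.00, 18.50); distance from the point to it = 3.70 mm. The point is not inside any of the regions above, so it lies outside the cross-section (3.70 mm from the nearest boundary).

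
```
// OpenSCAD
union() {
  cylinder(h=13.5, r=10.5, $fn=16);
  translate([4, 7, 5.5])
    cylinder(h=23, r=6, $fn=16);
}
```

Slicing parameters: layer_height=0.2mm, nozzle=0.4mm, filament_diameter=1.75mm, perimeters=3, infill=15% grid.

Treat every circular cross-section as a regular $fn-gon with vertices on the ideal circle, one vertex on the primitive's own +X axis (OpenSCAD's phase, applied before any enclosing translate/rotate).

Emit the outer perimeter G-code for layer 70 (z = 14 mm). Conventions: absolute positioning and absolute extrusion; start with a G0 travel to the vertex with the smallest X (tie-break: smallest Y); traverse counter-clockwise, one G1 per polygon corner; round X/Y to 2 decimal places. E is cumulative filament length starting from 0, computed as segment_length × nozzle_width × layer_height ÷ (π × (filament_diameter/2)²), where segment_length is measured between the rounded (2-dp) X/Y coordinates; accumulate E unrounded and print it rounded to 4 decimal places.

G0 X-2.00 Y7.00 Z14.00
G1 X-1.54 Y4.70 E0.0780
G1 X-0.24 Y2.76 E0.1557
G1 X1.70 Y1.46 E0.2334
G1 X4.00 Y1.00 E0.3114
G1 X6.30 Y1.46 E0.3894
G1 X8.24 Y2.76 E0.4671
G1 X9.54 Y4.70 E0.5447
G1 X10.00 Y7.00 E0.6227
G1 X9.54 Y9.30 E0.7008
G1 X8.24 Y11.24 E0.7784
G1 X6.30 Y12.54 E0.8561
G1 X4.00 Y13.00 E0.9341
G1 X1.70 Y12.54 E1.0121
G1 X-0.24 Y11.24 E1.0898
G1 X-1.54 Y9.30 E1.1675
G1 X-2.00 Y7.00 E1.2455

At z = 14 mm: the cylinder does not reach this height (z outside [0, 13.5]); the r=6 cylinder at (4, 7) gives a regular 16-gon of circumradius 6 (constant along its height); Combining (union): only the r=6 cylinder at (4, 7) is present, so the union is just that shape — 1 connected region. The outline is a single polygon with 16 vertices. Extrusion per mm of travel: 0.4 × 0.2 / (π × 0.875²) = 0.033260. Accumulating E over each segment gives final E = 1.2455.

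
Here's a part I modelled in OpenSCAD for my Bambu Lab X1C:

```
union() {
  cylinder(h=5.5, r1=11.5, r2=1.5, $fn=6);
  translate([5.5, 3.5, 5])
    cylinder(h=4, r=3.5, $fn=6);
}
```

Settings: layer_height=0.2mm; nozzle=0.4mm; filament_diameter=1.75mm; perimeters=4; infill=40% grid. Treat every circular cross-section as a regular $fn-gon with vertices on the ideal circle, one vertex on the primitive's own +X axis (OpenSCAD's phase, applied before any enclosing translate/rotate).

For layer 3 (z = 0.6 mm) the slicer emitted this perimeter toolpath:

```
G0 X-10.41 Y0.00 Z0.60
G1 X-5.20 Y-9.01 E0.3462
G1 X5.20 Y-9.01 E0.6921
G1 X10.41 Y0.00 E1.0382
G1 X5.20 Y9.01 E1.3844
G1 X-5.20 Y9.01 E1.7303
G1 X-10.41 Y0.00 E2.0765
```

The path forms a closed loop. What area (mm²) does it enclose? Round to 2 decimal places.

281.29 mm²

Apply the shoelace formula to the sequence of (X, Y) vertices; enclosed area = 281.29 mm².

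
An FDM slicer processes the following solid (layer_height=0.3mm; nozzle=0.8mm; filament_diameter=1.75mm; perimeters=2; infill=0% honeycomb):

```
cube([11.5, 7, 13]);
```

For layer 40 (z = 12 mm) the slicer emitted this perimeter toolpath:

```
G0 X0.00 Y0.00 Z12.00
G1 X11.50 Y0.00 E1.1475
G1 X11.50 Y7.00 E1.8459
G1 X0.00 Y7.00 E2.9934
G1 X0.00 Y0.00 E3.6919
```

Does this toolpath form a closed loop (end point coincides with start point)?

yes

Start point (G0): (0.00, 0.00). End point (last G1): the path returns to the start — closed.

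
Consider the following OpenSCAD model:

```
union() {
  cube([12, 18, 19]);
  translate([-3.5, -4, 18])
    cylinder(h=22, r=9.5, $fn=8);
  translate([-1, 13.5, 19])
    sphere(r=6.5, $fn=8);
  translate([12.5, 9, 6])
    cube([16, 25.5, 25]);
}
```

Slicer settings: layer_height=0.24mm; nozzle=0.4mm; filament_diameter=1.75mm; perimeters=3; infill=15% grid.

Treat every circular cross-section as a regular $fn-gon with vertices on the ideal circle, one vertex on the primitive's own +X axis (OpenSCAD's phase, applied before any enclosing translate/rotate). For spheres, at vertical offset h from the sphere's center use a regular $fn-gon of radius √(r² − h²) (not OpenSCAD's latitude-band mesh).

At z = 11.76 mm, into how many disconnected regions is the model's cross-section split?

At z = 11.76 mm: the cube (footprint 12×18) is included at this height; the cylinder at (-3.5, -4) is not intersected at this z (z outside [18, 40]); the sphere at (-1, 13.5) is absent (|z−center|=7.240 > r=6.5); the 16×25.5 cube at (12.5, 9) contributes its full rectangle; Merging all regions: the 2 present regions are separate (no shared area or edge), so areas and boundary lengths simply add and each stays a separate island — 2 connected regions. The result has 2 disconnected regions.

2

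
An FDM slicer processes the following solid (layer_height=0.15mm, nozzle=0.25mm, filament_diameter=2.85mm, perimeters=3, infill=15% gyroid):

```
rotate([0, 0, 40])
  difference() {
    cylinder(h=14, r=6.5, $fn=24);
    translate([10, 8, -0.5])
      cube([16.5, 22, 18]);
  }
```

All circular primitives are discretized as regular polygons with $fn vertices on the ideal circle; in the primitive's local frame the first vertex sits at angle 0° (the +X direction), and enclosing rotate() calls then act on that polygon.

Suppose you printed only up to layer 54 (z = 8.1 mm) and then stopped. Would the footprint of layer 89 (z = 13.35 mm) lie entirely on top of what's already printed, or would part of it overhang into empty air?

entirely on top

Compare the two slices. At z = 8.1: the r=6.5 cylinder gives a regular 24-gon of circumradius 6.5 (constant along its height) (area = (24/2)·6.500²·sin(360°/24) = 131.22 mm²); the 16.5×22 cube at (10, 8) contributes its full rectangle (area 363.00 mm²); After the difference (first − rest): starting from the r=6.5 cylinder (131.22 mm²), the 16.5×22 cube at (10, 8) misses the remaining region (no effect) — area = 131.22 mm²; (rotated 40° about Z; rotation is an isometry so areas/perimeters/island counts are preserved). At z = 13.35: the r=6.5 cylinder contributes a regular 24-gon of circumradius 6.5 (area = (24/2)·6.500²·sin(360°/24) = 131.22 mm²); the cube at (10, 8) (footprint 16.5×22) is included at this height (area 363.00 mm²); After the difference (first − rest): starting from the r=6.5 cylinder (131.22 mm²), the 16.5×22 cube at (10, 8) misses the remaining region (no effect) — area = 131.22 mm²; (whole slice rotated 40° about Z — lengths, areas and connectivity unchanged). Checking containment: the cross-section at z = 13.35 is a subset of the cross-section at z = 8.1.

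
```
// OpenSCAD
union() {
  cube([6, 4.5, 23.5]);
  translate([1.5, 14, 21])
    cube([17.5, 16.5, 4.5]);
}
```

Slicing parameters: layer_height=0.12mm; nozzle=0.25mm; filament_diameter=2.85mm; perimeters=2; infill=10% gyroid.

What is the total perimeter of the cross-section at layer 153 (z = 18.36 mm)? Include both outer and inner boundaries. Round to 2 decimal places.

21.00 mm

At z = 18.36 mm: the 6×4.5 cube contributes its full rectangle (perimeter 21.00 mm); the cube at (1.5, 14) does not reach this height (z outside [21, 25.5]); Combining (union): only the 6×4.5 cube is present, so the union is just that shape — boundary = 21.00 mm. Overall, the cross-section is a single solid region. Total boundary length (outer) = 21.00 mm.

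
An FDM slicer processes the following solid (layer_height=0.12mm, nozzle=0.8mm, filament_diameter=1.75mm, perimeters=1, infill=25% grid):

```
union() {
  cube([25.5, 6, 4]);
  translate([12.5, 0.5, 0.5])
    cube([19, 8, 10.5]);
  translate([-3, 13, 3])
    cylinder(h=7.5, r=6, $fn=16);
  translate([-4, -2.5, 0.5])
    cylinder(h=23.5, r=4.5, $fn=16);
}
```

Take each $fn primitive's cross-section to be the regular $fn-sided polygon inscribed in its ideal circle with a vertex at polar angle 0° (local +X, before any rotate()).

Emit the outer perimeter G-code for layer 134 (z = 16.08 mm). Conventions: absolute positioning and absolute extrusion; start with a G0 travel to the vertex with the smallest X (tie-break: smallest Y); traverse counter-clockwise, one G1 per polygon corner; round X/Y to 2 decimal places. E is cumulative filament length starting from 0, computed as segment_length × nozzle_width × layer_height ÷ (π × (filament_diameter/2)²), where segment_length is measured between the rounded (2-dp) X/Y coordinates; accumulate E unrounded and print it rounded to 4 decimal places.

G0 X-8.50 Y-2.50 Z16.08
G1 X-8.16 Y-4.22 E0.0700
G1 X-7.18 Y-5.68 E0.1402
G1 X-5.72 Y-6.66 E0.2103
G1 X-4.00 Y-7.00 E0.2803
G1 X-2.28 Y-6.66 E0.3503
G1 X-0.82 Y-5.68 E0.4205
G1 X0.16 Y-4.22 E0.4907
G1 X0.50 Y-2.50 E0.5606
G1 X0.16 Y-0.78 E0.6306
G1 X-0.82 Y0.68 E0.7008
G1 X-2.28 Y1.66 E0.7710
G1 X-4.00 Y2.00 E0.8410
G1 X-5.72 Y1.66 E0.9109
G1 X-7.18 Y0.68 E0.9811
G1 X-8.16 Y-0.78 E1.0513
G1 X-8.50 Y-2.50 E1.1213

At z = 16.08 mm: the cube does not reach this height (z outside [0, 4]); the cube at (12.5, 0.5) is absent (z outside [0.5, 11]); the cylinder at (-3, 13) does not reach this height (z outside [3, 10.5]); the cylinder at (-4, -2.5): section is a regular 16-gon, circumradius r=4.5; Taking the union: only the r=4.5 cylinder at (-4, -2.5) is present, so the union is just that shape — 1 connected region. The outline is a single polygon with 16 vertices. Extrusion per mm of travel: 0.8 × 0.12 / (π × 0.875²) = 0.039912. Accumulating E over each segment gives final E = 1.1213.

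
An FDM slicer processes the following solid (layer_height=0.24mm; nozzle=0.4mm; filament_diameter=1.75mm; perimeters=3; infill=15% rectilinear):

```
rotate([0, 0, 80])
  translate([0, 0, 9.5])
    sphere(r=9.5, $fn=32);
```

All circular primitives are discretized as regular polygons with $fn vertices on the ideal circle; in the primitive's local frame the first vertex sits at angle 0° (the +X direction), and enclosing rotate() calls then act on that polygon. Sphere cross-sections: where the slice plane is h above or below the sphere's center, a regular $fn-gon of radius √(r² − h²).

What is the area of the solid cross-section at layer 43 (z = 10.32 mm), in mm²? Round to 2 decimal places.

At z = 10.32 mm: the r=9.5 sphere contributes a regular 32-gon of circumradius √(9.5²−0.82²) = 9.465 (area = (32/2)·9.465²·sin(360°/32) = 279.61 mm²); (rotated 80° about Z; rotation is an isometry so areas/perimeters/island counts are preserved). Overall, the cross-section is a single solid region. Net area = 279.61 mm².

279.61 mm²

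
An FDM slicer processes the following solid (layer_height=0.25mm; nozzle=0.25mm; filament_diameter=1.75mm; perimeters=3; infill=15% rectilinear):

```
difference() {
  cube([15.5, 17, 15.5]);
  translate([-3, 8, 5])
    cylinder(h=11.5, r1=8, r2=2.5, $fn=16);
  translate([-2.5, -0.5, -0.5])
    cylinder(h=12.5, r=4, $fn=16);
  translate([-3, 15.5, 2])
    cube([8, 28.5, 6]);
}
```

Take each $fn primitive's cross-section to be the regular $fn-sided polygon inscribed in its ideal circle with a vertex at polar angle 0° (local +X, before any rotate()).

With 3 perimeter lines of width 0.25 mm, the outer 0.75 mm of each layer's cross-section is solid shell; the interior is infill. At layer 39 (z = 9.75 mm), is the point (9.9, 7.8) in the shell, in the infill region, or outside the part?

infill

At z = 9.75 mm: the cube is present — its section is the full 15.5×17 rectangle; the cone at (-3, 8): at t=0.413 of its height the radius interpolates to r₁+(r₂−r₁)t = 5.728, giving a regular 16-gon of that circumradius; the r=4 cylinder at (-2.5, -0.5) contributes a regular 16-gon of circumradius 4; the cube at (-3, 15.5) does not reach this height (z outside [2, 8]); After the difference (first − rest): starting from the 15.5×17 cube, the cone at (-3, 8) partially overlaps it — only the 17.95 mm² overlap (of its 100.46 mm²) is removed, clipping the outline; the r=4 cylinder at (-2.5, -0.5) partially overlaps it — only the 2.36 mm² overlap (of its 48.98 mm²) is removed, clipping the outline — 1 connected region. Overall, the cross-section is a single solid region. The nearest boundary edge runs (15.50, 17.00)→(15.50, 0.00); distance from the point to it = 5.60 mm. The point is inside the cross-section and 5.60 mm from the nearest boundary — more than the 0.75 mm shell width (3 × 0.25), so it's in the infill interior.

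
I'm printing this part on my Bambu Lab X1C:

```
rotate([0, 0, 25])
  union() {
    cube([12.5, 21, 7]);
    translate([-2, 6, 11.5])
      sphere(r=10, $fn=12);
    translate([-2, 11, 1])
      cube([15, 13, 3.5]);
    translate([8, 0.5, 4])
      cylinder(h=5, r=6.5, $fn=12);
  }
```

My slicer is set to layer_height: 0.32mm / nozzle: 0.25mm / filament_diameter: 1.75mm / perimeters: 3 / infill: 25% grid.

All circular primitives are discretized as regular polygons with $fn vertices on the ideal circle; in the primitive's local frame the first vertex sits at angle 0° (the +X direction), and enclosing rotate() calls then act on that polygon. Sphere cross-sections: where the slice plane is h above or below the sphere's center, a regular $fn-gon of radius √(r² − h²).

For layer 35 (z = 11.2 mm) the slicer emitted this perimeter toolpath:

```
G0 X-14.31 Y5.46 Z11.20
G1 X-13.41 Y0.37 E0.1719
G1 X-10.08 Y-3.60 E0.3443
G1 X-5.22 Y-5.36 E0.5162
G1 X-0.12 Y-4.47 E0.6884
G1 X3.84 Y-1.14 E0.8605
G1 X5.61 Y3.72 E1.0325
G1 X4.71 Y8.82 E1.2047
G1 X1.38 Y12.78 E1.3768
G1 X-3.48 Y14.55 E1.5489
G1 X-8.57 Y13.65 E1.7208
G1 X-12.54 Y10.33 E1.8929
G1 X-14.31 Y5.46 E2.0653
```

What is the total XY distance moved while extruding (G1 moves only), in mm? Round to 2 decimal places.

62.09 mm

Sum the Euclidean lengths of each G1 segment: total = 62.09 mm.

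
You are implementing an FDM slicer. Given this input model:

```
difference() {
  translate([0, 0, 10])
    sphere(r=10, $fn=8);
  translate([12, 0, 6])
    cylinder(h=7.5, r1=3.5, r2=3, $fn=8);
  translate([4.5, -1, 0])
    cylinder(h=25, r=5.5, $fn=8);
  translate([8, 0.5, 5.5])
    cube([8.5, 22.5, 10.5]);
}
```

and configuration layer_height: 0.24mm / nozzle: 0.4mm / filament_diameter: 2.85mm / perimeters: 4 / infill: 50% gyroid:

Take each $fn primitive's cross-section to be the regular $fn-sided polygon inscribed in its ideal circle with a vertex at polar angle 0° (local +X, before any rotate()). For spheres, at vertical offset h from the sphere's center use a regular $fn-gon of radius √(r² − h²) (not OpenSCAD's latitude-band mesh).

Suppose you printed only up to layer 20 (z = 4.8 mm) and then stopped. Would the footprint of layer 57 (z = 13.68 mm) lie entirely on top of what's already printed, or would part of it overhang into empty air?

Compare the two slices. At z = 4.8: the sphere: section is a regular 8-gon, circumradius = √(r²−h²) = √(10²−5.2²) = 8.542 (area = (8/2)·8.542²·sin(360°/8) = 206.36 mm²); the cone at (12, 0) does not reach this height (z outside [6, 13.5]); the cylinder at (4.5, -1): section is a regular 8-gon, circumradius r=5.5 (area = (8/2)·5.500²·sin(360°/8) = 85.56 mm²); the cube at (8, 0.5) does not reach this height (z outside [5.5, 16]); After the difference (first − rest): starting from the r=10 sphere (206.36 mm²), the r=5.5 cylinder at (4.5, -1) partially overlaps it — only the 72.65 mm² overlap (of its 85.56 mm²) is removed, clipping the outline — area = 133.71 mm². At z = 13.68: the sphere: section is a regular 8-gon, circumradius = √(r²−h²) = √(10²−3.68²) = 9.298 (area = (8/2)·9.298²·sin(360°/8) = 244.54 mm²); the cone at (12, 0) is absent (z outside [6, 13.5]); the cylinder at (4.5, -1): section is a regular 8-gon, circumradius r=5.5 (area = (8/2)·5.500²·sin(360°/8) = 85.56 mm²); the cube at (8, 0.5) is present — its section is the full 8.5×22.5 rectangle (area 191.25 mm²); After the difference (first − rest): starting from the r=10 sphere (244.54 mm²), the r=5.5 cylinder at (4.5, -1) partially overlaps it — only the 79.36 mm² overlap (of its 85.56 mm²) is removed, clipping the outline; the 8.5×22.5 cube at (8, 0.5) partially overlaps it — only the 0.00 mm² overlap (of its 191.25 mm²) is removed, clipping the outline — area = 165.18 mm². Checking containment: at z = 13.68 the cross-section extends beyond the z = 4.8 cross-section by about 31.47 mm².

part overhangs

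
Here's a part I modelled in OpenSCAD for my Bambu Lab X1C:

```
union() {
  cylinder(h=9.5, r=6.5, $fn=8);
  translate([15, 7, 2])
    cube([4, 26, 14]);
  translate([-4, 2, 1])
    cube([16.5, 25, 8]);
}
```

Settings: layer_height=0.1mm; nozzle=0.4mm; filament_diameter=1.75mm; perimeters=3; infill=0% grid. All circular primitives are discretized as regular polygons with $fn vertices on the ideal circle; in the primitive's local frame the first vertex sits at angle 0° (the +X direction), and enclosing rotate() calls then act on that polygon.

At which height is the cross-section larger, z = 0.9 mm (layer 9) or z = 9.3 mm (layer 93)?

Layer 9 (z = 0.9): the cylinder: section is a regular 8-gon, circumradius r=6.5 (area = (8/2)·6.500²·sin(360°/8) = 119.50 mm²); the cube at (15, 7) is absent (z outside [2, 16]); the cube at (-4, 2) does not reach this height (z outside [1, 9]); Merging all regions: only the r=6.5 cylinder is present, so the union is just that shape — area = 119.50 mm². So its area = 119.50 mm². Layer 93 (z = 9.3): the r=6.5 cylinder contributes a regular 8-gon of circumradius 6.5 (area = (8/2)·6.500²·sin(360°/8) = 119.50 mm²); the cube at (15, 7) (footprint 4×26) is included at this height (area 104.00 mm²); the cube at (-4, 2) does not reach this height (z outside [1, 9]); Combining (union): the 2 present regions are separate (no shared area or edge), so areas and boundary lengths simply add and each stays a separate island — area = 223.50 mm². So its area = 223.50 mm². Layer 93 is larger (223.50 vs 119.50 mm²).

layer 93 (z = 9.3 mm)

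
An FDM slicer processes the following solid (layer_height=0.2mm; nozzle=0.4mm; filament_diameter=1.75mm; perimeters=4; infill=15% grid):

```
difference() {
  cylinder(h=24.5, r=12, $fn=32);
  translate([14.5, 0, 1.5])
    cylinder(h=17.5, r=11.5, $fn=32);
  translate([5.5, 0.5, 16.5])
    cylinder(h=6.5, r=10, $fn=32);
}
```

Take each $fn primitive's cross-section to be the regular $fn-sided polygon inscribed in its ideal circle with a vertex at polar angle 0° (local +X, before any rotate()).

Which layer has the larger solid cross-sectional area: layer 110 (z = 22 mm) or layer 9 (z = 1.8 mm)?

Layer 110 (z = 22): the r=12 cylinder gives a regular 32-gon of circumradius 12 (constant along its height) (area = (32/2)·12.000²·sin(360°/32) = 449.49 mm²); the cylinder at (14.5, 0) does not reach this height (z outside [1.5, 19]); the r=10 cylinder at (5.5, 0.5) contributes a regular 32-gon of circumradius 10 (area = (32/2)·10.000²·sin(360°/32) = 312.14 mm²); Subtracting the remaining from the first: starting from the r=12 cylinder (449.49 mm²), the r=10 cylinder at (5.5, 0.5) partially overlaps it — only the 252.79 mm² overlap (of its 312.14 mm²) is removed, clipping the outline — area = 196.70 mm². So its area = 196.70 mm². Layer 9 (z = 1.8): the r=12 cylinder contributes a regular 32-gon of circumradius 12 (area = (32/2)·12.000²·sin(360°/32) = 449.49 mm²); the cylinder at (14.5, 0): section is a regular 32-gon, circumradius r=11.5 (area = (32/2)·11.500²·sin(360°/32) = 412.81 mm²); the cylinder at (5.5, 0.5) does not reach this height (z outside [16.5, 23]); Subtracting the remaining from the first: starting from the r=12 cylinder (449.49 mm²), the r=11.5 cylinder at (14.5, 0) partially overlaps it — only the 114.39 mm² overlap (of its 412.81 mm²) is removed, clipping the outline — area = 335.10 mm². So its area = 335.10 mm². Layer 9 is larger (335.10 vs 196.70 mm²).

layer 9 (z = 1.8 mm)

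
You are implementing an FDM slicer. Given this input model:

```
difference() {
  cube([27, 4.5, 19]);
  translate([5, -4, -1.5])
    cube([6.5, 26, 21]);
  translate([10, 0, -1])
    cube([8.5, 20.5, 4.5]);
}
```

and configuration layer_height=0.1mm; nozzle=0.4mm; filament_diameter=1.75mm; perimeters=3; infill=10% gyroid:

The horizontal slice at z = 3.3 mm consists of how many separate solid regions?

2

At z = 3.3 mm: the cube is present — its section is the full 27×4.5 rectangle; the cube at (5, -4) is present — its section is the full 6.5×26 rectangle; the 8.5×20.5 cube at (10, 0) contributes its full rectangle; Subtracting the remaining from the first: starting from the 27×4.5 cube, the 6.5×26 cube at (5, -4) partially overlaps it — only the 29.25 mm² overlap (of its 169.00 mm²) is removed, clipping the outline; the 8.5×20.5 cube at (10, 0) partially overlaps it — only the 31.50 mm² overlap (of its 174.25 mm²) is removed, clipping the outline — 2 connected regions. The result has 2 disconnected regions.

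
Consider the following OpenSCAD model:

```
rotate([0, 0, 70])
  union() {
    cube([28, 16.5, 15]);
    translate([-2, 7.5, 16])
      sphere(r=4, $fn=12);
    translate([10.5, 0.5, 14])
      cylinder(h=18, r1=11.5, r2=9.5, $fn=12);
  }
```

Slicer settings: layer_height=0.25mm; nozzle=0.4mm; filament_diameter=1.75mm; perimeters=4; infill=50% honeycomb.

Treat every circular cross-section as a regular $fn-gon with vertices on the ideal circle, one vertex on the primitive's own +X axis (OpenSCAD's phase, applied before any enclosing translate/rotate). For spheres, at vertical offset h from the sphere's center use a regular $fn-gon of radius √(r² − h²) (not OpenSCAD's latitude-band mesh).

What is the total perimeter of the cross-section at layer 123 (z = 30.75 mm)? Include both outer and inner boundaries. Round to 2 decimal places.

59.87 mm

At z = 30.75 mm: the cube does not reach this height (z outside [0, 15]); the sphere at (-2, 7.5) does not reach this height (|z−center|=14.750 > r=4); the cone at (10.5, 0.5) (r1=11.5→r2=9.5) has section circumradius 9.639 here — a regular 12-gon (perimeter = 2·12·9.639·sin(180°/12) = 59.87 mm); Merging all regions: only the cone at (10.5, 0.5) is present, so the union is just that shape — boundary = 59.87 mm; (whole slice rotated 70° about Z — lengths, areas and connectivity unchanged). Overall, the cross-section is a single solid region. Total boundary length (outer) = 59.87 mm.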